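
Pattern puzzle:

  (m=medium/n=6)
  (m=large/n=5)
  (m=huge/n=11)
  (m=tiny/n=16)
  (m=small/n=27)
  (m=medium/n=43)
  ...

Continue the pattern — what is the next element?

(m=large/n=70)

For the m, repeats medium → large → huge → tiny → small: medium, large, huge, tiny, small, medium → large.
For the n, each term is the sum of the two before it: 6, 5, 11, 16, 27, 43 → 70.
So the next element is (m=large/n=70).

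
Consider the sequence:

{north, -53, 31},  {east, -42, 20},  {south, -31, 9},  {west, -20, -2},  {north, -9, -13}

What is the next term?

Direction: repeats north → east → south → west, so north, east, south, west, north → east.
Second value: +11 each step, so -53, -42, -31, -20, -9 → 2.
Third value: together with the second value always sums to -22, so 31, 20, 9, -2, -13 → -24.
Putting it together: {east, 2, -24}.

{east, 2, -24}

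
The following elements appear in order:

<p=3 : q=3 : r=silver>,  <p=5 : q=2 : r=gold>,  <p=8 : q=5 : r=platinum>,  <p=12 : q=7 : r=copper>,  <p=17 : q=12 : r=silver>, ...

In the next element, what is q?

Q: each term is the sum of the two before it; 3, 2, 5, 7, 12 → 19.

19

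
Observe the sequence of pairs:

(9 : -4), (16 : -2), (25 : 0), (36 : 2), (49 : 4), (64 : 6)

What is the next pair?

First value: perfect squares: 3², 4², 5², …, so 9, 16, 25, 36, 49, 64 → 81.
Second value: +2 each step; -4, -2, 0, 2, 4, 6 → 8.
Putting it together: (81 : 8).

(81 : 8)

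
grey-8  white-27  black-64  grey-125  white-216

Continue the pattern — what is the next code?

Shade goes grey, white, black, grey, white → black (repeats grey → white → black).
Second component goes 8, 27, 64, 125, 216 → 343 (perfect cubes: 2³, 3³, 4³, …).
Putting it together: black-343.

black-343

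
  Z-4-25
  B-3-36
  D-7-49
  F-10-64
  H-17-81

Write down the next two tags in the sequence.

J-27-100, L-44-121

For the letter, letters move forward 2 places in the alphabet, wrapping Z→A: Z, B, D, F, H → J → L.
Second component: 4, 3, 7, 10, 17 → 27 → 44 (each term is the sum of the two before it).
Third component: perfect squares: 5², 6², 7², …; 25, 36, 49, 64, 81 → 100 → 121.
Putting the parts together: J-27-100 and then L-44-121.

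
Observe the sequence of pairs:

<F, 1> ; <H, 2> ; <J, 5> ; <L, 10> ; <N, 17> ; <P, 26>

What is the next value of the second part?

37

Second part: 1, 2, 5, 10, 17, 26 → 37 (differences are 1, 3, 5, … (increasing by 2 each time)).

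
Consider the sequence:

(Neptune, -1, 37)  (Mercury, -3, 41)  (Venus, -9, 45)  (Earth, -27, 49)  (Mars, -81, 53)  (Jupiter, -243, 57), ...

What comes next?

(Saturn, -729, 61)

Planet — runs through the planets Mercury→Neptune: Neptune, Mercury, Venus, Earth, Mars, Jupiter → Saturn.
For the second slot, ×3 each step: -1, -3, -9, -27, -81, -243 → -729.
Third slot: 37, 41, 45, 49, 53, 57 → 61 (+4 each step).
So the next tuple is (Saturn, -729, 61).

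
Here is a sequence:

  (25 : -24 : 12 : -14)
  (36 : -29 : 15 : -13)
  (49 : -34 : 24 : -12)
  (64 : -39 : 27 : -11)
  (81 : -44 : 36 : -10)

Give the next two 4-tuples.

First part: perfect squares: 5², 6², 7², …, so 25, 36, 49, 64, 81 → 100 → 121.
Second part: −5 each step, so -24, -29, -34, -39, -44 → -49 → -54.
Third part: 12, 15, 24, 27, 36 → 39 → 48 (alternating steps +3, +9, +3, +9, …).
For the fourth part, +1 each step: -14, -13, -12, -11, -10 → -9 → -8.
Putting the parts together: (100 : -49 : 39 : -9) and then (121 : -54 : 48 : -8).

(100 : -49 : 39 : -9), (121 : -54 : 48 : -8)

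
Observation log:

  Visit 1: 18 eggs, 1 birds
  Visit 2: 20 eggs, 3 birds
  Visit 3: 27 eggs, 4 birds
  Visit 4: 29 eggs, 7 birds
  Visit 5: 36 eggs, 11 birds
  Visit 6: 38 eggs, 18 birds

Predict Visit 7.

Eggs goes 18, 20, 27, 29, 36, 38 → 45 (alternating steps +2, +7, +2, +7, …).
Birds goes 1, 3, 4, 7, 11, 18 → 29 (each term is the sum of the two before it).
So the next record is 45 eggs, 29 birds.

45 eggs, 29 birds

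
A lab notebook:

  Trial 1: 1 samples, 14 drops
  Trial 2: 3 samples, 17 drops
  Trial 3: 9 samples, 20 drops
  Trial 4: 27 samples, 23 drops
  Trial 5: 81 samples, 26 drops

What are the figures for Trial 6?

243 samples, 29 drops

Samples: ×3 each step, so 1, 3, 9, 27, 81 → 243.
Drops: +3 each step, so 14, 17, 20, 23, 26 → 29.
So the next row is 243 samples, 29 drops.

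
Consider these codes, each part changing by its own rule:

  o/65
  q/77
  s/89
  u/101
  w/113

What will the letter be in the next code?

Letter: letters move forward 2 places in the alphabet, so o, q, s, u, w → y.
Second component — +12 each step: 65, 77, 89, 101, 113 → 125.

y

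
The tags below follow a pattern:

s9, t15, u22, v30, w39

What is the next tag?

Letter goes s, t, u, v, w → x (letters move forward 1 place in the alphabet).
Second component: 9, 15, 22, 30, 39 → 49 (differences are 6, 7, 8, … (increasing by 1 each time)).
Combining the parts gives x49.

x49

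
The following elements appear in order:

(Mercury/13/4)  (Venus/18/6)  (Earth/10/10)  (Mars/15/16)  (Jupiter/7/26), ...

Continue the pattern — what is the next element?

For the planet, runs through the planets Mercury→Neptune: Mercury, Venus, Earth, Mars, Jupiter → Saturn.
Second part — alternating steps +5, −8, +5, −8, …: 13, 18, 10, 15, 7 → 12.
For the third part, each term is the sum of the two before it: 4, 6, 10, 16, 26 → 42.
Putting it together: (Saturn/12/42).

(Saturn/12/42)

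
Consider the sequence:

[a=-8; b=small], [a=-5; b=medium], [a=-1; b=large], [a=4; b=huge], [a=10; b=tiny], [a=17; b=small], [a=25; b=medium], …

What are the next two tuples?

[a=34; b=large], [a=44; b=huge]

For the a, differences are 3, 4, 5, … (increasing by 1 each time): -8, -5, -1, 4, 10, 17, 25 → 34 → 44.
B: small, medium, large, huge, tiny, small, medium → large → huge (repeats small → medium → large → huge → tiny).
So the next two tuples are [a=34; b=large] and [a=44; b=huge].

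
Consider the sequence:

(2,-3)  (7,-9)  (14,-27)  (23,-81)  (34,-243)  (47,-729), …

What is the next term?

(62,-2187)

First value: differences are 5, 7, 9, … (increasing by 2 each time), so 2, 7, 14, 23, 34, 47 → 62.
Second value: ×3 each step; -3, -9, -27, -81, -243, -729 → -2187.
Putting it together: (62,-2187).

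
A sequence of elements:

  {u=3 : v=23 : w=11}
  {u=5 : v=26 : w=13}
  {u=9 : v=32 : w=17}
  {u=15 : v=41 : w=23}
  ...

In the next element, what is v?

53

V: differences are 3, 6, 9, … (increasing by 3 each time), so 23, 26, 32, 41 → 53.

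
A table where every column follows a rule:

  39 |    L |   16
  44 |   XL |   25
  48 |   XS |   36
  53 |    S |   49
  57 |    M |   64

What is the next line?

62  L  81

First component: alternating steps +5, +4, +5, +4, …, so 39, 44, 48, 53, 57 → 62.
For the size, runs through clothing sizes XS→XL: L, XL, XS, S, M → L.
Third component: perfect squares: 4², 5², 6², …, so 16, 25, 36, 49, 64 → 81.
Putting it together: 62  L  81.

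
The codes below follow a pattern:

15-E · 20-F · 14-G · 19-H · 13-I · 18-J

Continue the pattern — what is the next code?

First component goes 15, 20, 14, 19, 13, 18 → 12 (alternating steps +5, −6, +5, −6, …).
Letter — letters move forward 1 place in the alphabet: E, F, G, H, I, J → K.
Combining the parts gives 12-K.

12-K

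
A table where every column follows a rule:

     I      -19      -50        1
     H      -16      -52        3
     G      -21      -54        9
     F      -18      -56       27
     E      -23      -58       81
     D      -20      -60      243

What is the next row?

Letter: letters move back 1 place in the alphabet, so I, H, G, F, E, D → C.
Second component: alternating steps +3, −5, +3, −5, …; -19, -16, -21, -18, -23, -20 → -25.
Third component goes -50, -52, -54, -56, -58, -60 → -62 (−2 each step).
For the fourth component, ×3 each step: 1, 3, 9, 27, 81, 243 → 729.
Combining the parts gives C  -25  -62  729.

C  -25  -62  729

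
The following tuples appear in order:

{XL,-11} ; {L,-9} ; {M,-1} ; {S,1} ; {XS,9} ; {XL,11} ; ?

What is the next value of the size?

L

Size: XL, L, M, S, XS, XL → L (repeats XL → L → M → S → XS).
Second part: alternating steps +2, +8, +2, +8, …; -11, -9, -1, 1, 9, 11 → 19.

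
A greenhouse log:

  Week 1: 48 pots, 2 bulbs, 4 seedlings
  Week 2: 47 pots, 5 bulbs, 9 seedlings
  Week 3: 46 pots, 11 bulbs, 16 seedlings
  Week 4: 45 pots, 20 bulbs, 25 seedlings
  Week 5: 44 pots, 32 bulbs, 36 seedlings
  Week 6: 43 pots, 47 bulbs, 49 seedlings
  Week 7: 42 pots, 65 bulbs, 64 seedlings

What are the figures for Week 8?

41 pots, 86 bulbs, 81 seedlings

Pots: −1 each step; 48, 47, 46, 45, 44, 43, 42 → 41.
Bulbs goes 2, 5, 11, 20, 32, 47, 65 → 86 (differences are 3, 6, 9, … (increasing by 3 each time)).
For the seedlings, perfect squares: 2², 3², 4², …: 4, 9, 16, 25, 36, 49, 64 → 81.
Putting it together: 41 pots, 86 bulbs, 81 seedlings.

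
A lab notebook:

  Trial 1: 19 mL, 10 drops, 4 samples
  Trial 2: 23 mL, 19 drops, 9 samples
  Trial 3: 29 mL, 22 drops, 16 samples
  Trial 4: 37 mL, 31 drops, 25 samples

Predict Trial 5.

47 mL, 34 drops, 36 samples

ML: 19, 23, 29, 37 → 47 (differences are 4, 6, 8, … (increasing by 2 each time)).
Drops: 10, 19, 22, 31 → 34 (alternating steps +9, +3, +9, +3, …).
Samples — perfect squares: 2², 3², 4², …: 4, 9, 16, 25 → 36.
Combining the parts gives 47 mL, 34 drops, 36 samples.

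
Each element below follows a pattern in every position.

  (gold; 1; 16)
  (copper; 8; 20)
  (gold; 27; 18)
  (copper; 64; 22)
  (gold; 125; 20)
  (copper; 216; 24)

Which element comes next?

(gold; 343; 22)

For the metal, alternates gold ↔ copper: gold, copper, gold, copper, gold, copper → gold.
Second value: perfect cubes: 1³, 2³, 3³, …; 1, 8, 27, 64, 125, 216 → 343.
Third value goes 16, 20, 18, 22, 20, 24 → 22 (alternating steps +4, −2, +4, −2, …).
Putting it together: (gold; 343; 22).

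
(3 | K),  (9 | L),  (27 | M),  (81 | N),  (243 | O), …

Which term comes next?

(729 | P)

First value goes 3, 9, 27, 81, 243 → 729 (×3 each step).
For the letter, letters move forward 1 place in the alphabet: K, L, M, N, O → P.
So the next term is (729 | P).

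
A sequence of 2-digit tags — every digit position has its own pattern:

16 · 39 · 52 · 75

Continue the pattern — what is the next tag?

First digit: +2 each step, mod 10, so 1, 3, 5, 7 → 9.
Second digit goes 6, 9, 2, 5 → 8 (+3 each step, mod 10).
Combining the parts gives 98.

98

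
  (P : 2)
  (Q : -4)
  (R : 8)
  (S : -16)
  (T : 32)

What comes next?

(U : -64)

Letter: letters move forward 1 place in the alphabet, so P, Q, R, S, T → U.
Second slot: ×(-2) each step, so 2, -4, 8, -16, 32 → -64.
Combining the parts gives (U : -64).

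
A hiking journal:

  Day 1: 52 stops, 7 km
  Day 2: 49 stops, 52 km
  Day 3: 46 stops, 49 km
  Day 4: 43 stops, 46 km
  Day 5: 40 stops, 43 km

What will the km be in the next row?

For the stops, −3 each step: 52, 49, 46, 43, 40 → 37.
For the km, always the previous value of the stops: 7, 52, 49, 46, 43 → 40.

40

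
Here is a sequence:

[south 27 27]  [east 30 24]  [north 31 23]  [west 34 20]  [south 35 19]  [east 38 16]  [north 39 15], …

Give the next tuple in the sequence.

Direction: repeats south → east → north → west; south, east, north, west, south, east, north → west.
Second value: 27, 30, 31, 34, 35, 38, 39 → 42 (alternating steps +3, +1, +3, +1, …).
Third value — together with the second value always sums to 54: 27, 24, 23, 20, 19, 16, 15 → 12.
Combining the parts gives [west 42 12].

[west 42 12]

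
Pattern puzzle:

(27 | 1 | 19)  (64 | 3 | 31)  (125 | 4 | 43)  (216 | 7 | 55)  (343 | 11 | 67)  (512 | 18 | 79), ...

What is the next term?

First part: perfect cubes: 3³, 4³, 5³, …, so 27, 64, 125, 216, 343, 512 → 729.
Second part: each term is the sum of the two before it, so 1, 3, 4, 7, 11, 18 → 29.
Third part: +12 each step, so 19, 31, 43, 55, 67, 79 → 91.
So the next term is (729 | 29 | 91).

(729 | 29 | 91)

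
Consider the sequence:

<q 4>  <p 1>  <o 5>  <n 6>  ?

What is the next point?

<m 11>

For the letter, letters move back 1 place in the alphabet: q, p, o, n → m.
Second part: each term is the sum of the two before it; 4, 1, 5, 6 → 11.
Putting it together: <m 11>.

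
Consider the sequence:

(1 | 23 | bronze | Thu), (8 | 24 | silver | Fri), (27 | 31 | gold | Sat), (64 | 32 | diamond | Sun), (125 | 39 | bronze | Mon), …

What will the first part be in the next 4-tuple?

First part: perfect cubes: 1³, 2³, 3³, …, so 1, 8, 27, 64, 125 → 216.

216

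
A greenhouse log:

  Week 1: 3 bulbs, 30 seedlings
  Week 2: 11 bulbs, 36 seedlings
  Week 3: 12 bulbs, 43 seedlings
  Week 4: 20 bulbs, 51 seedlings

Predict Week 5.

Bulbs — alternating steps +8, +1, +8, +1, …: 3, 11, 12, 20 → 21.
For the seedlings, differences are 6, 7, 8, … (increasing by 1 each time): 30, 36, 43, 51 → 60.
Combining the parts gives 21 bulbs, 60 seedlings.

21 bulbs, 60 seedlings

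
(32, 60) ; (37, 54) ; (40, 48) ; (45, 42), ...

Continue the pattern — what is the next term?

For the first entry, alternating steps +5, +3, +5, +3, …: 32, 37, 40, 45 → 48.
Second entry goes 60, 54, 48, 42 → 36 (−6 each step).
So the next term is (48, 36).

(48, 36)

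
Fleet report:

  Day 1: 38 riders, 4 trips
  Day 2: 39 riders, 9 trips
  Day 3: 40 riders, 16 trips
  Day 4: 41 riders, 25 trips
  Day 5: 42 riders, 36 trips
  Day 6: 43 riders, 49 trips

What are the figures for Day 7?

Riders goes 38, 39, 40, 41, 42, 43 → 44 (+1 each step).
Trips — perfect squares: 2², 3², 4², …: 4, 9, 16, 25, 36, 49 → 64.
Combining the parts gives 44 riders, 64 trips.

44 riders, 64 trips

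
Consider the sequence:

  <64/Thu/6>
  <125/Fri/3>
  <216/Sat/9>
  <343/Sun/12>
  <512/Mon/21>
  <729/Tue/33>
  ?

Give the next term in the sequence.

First component: perfect cubes: 4³, 5³, 6³, …, so 64, 125, 216, 343, 512, 729 → 1000.
Day — runs through the weekdays Mon→Sun: Thu, Fri, Sat, Sun, Mon, Tue → Wed.
Third component goes 6, 3, 9, 12, 21, 33 → 54 (each term is the sum of the two before it).
Putting it together: <1000/Wed/54>.

<1000/Wed/54>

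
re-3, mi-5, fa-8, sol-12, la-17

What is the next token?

Note — runs through the solfège scale do→ti: re, mi, fa, sol, la → ti.
Second component: 3, 5, 8, 12, 17 → 23 (differences are 2, 3, 4, … (increasing by 1 each time)).
Combining the parts gives ti-23.

ti-23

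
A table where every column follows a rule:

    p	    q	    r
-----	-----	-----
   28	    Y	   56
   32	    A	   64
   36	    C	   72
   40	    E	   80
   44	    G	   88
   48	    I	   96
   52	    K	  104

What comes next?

Column p: 28, 32, 36, 40, 44, 48, 52 → 56 (+4 each step).
For the column q, letters move forward 2 places in the alphabet, wrapping Z→A: Y, A, C, E, G, I, K → M.
Column r: 56, 64, 72, 80, 88, 96, 104 → 112 (always 2 × the column p).
Putting it together: 56  M  112.

56  M  112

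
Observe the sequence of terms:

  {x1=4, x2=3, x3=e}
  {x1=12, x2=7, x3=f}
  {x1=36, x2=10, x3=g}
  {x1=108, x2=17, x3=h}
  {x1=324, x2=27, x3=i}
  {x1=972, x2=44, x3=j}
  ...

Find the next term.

{x1=2916, x2=71, x3=k}

X1: ×3 each step; 4, 12, 36, 108, 324, 972 → 2916.
X2 — each term is the sum of the two before it: 3, 7, 10, 17, 27, 44 → 71.
X3 goes e, f, g, h, i, j → k (letters move forward 1 place in the alphabet).
Putting it together: {x1=2916, x2=71, x3=k}.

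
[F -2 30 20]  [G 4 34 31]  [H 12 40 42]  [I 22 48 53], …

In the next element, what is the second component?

34

Letter: letters move forward 1 place in the alphabet, so F, G, H, I → J.
Second component: differences are 6, 8, 10, … (increasing by 2 each time); -2, 4, 12, 22 → 34.
Third component — differences are 4, 6, 8, … (increasing by 2 each time): 30, 34, 40, 48 → 58.
Fourth component goes 20, 31, 42, 53 → 64 (+11 each step).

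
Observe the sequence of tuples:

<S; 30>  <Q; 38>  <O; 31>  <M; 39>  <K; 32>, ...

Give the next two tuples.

<I; 40>, <G; 33>

Letter — letters move back 2 places in the alphabet: S, Q, O, M, K → I → G.
Second component: 30, 38, 31, 39, 32 → 40 → 33 (alternating steps +8, −7, +8, −7, …).
Putting the parts together: <I; 40> and then <G; 33>.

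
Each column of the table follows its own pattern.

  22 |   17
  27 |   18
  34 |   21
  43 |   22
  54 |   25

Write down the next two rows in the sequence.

67  26; 82  29

First component: differences are 5, 7, 9, … (increasing by 2 each time), so 22, 27, 34, 43, 54 → 67 → 82.
Second component: alternating steps +1, +3, +1, +3, …, so 17, 18, 21, 22, 25 → 26 → 29.
So the next two rows are 67  26 and 82  29.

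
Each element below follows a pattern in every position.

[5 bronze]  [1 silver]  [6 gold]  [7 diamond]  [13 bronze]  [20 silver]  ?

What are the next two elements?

[33 gold], [53 diamond]

First slot: 5, 1, 6, 7, 13, 20 → 33 → 53 (each term is the sum of the two before it).
Rank: repeats bronze → silver → gold → diamond, so bronze, silver, gold, diamond, bronze, silver → gold → diamond.
Putting the parts together: [33 gold] and then [53 diamond].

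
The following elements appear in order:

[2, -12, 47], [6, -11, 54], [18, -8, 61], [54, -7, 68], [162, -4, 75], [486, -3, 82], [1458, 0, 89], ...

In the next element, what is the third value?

Third value: +7 each step; 47, 54, 61, 68, 75, 82, 89 → 96.

96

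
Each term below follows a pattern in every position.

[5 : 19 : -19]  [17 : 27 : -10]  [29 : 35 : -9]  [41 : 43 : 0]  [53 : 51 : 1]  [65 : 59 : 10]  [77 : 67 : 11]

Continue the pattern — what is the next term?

First slot: 5, 17, 29, 41, 53, 65, 77 → 89 (+12 each step).
Second slot — +8 each step: 19, 27, 35, 43, 51, 59, 67 → 75.
Third slot: alternating steps +9, +1, +9, +1, …, so -19, -10, -9, 0, 1, 10, 11 → 20.
Putting it together: [89 : 75 : 20].

[89 : 75 : 20]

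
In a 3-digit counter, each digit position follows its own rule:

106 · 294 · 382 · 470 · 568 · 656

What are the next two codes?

744, 832

First digit — +1 each step, mod 10: 1, 2, 3, 4, 5, 6 → 7 → 8.
Second digit goes 0, 9, 8, 7, 6, 5 → 4 → 3 (−1 each step, mod 10).
Third digit: −2 each step, mod 10, so 6, 4, 2, 0, 8, 6 → 4 → 2.
Putting the parts together: 744 and then 832.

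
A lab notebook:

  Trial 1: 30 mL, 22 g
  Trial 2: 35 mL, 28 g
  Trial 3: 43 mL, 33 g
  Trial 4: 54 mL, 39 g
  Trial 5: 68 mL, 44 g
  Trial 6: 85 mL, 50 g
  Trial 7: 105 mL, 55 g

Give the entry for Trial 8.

128 mL, 61 g

ML — differences are 5, 8, 11, … (increasing by 3 each time): 30, 35, 43, 54, 68, 85, 105 → 128.
G — alternating steps +6, +5, +6, +5, …: 22, 28, 33, 39, 44, 50, 55 → 61.
Combining the parts gives 128 mL, 61 g.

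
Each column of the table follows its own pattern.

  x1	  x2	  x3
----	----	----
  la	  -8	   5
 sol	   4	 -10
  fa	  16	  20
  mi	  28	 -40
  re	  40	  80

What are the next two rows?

do  52  -160; ti  64  320

Column x1 goes la, sol, fa, mi, re → do → ti (runs backward through the solfège scale do→ti).
Column x2: -8, 4, 16, 28, 40 → 52 → 64 (+12 each step).
Column x3: 5, -10, 20, -40, 80 → -160 → 320 (×(-2) each step).
So the next two rows are do  52  -160 and ti  64  320.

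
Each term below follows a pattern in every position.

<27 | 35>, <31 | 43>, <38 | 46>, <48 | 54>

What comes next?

<61 | 57>

First component goes 27, 31, 38, 48 → 61 (differences are 4, 7, 10, … (increasing by 3 each time)).
Second component goes 35, 43, 46, 54 → 57 (alternating steps +8, +3, +8, +3, …).
So the next term is <61 | 57>.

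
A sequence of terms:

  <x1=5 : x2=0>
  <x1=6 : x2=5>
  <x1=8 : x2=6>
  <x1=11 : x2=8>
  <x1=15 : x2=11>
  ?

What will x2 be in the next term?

X1: 5, 6, 8, 11, 15 → 20 (differences are 1, 2, 3, … (increasing by 1 each time)).
X2: always the previous value of the x1; 0, 5, 6, 8, 11 → 15.

15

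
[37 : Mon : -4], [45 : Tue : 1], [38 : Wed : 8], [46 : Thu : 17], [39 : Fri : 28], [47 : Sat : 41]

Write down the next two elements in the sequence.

First part goes 37, 45, 38, 46, 39, 47 → 40 → 48 (alternating steps +8, −7, +8, −7, …).
Day: runs through the weekdays Mon→Sun, so Mon, Tue, Wed, Thu, Fri, Sat → Sun → Mon.
Third part: differences are 5, 7, 9, … (increasing by 2 each time), so -4, 1, 8, 17, 28, 41 → 56 → 73.
So the next two elements are [40 : Sun : 56] and [48 : Mon : 73].

[40 : Sun : 56], [48 : Mon : 73]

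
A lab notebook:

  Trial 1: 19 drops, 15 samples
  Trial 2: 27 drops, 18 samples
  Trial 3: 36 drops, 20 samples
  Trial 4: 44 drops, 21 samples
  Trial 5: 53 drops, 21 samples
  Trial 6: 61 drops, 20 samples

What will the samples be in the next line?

Samples goes 15, 18, 20, 21, 21, 20 → 18 (differences are 3, 2, 1, … (decreasing by 1 each time)).

18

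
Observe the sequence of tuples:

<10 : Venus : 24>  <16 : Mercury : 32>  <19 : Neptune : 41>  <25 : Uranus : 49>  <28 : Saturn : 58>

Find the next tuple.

<34 : Jupiter : 66>

First part goes 10, 16, 19, 25, 28 → 34 (alternating steps +6, +3, +6, +3, …).
Planet: Venus, Mercury, Neptune, Uranus, Saturn → Jupiter (runs backward through the planets Mercury→Neptune).
For the third part, alternating steps +8, +9, +8, +9, …: 24, 32, 41, 49, 58 → 66.
So the next tuple is <34 : Jupiter : 66>.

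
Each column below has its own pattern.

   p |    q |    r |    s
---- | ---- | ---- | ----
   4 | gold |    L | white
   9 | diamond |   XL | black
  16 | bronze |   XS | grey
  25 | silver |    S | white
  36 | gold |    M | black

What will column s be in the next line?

grey

Column s: white, black, grey, white, black → grey (repeats white → black → grey).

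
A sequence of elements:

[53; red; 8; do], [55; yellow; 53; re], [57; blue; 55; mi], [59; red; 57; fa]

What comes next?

[61; yellow; 59; sol]

First coordinate — +2 each step: 53, 55, 57, 59 → 61.
Colour: red, yellow, blue, red → yellow (repeats red → yellow → blue).
Third coordinate: always the previous value of the first coordinate, so 8, 53, 55, 57 → 59.
Note: do, re, mi, fa → sol (runs through the solfège scale do→ti).
Combining the parts gives [61; yellow; 59; sol].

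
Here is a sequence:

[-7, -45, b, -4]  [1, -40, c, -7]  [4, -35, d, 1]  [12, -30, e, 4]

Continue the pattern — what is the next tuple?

[15, -25, f, 12]

First entry: alternating steps +8, +3, +8, +3, …, so -7, 1, 4, 12 → 15.
Second entry: -45, -40, -35, -30 → -25 (+5 each step).
Letter: b, c, d, e → f (letters move forward 1 place in the alphabet).
Fourth entry — always the previous value of the first entry: -4, -7, 1, 4 → 12.
Putting it together: [15, -25, f, 12].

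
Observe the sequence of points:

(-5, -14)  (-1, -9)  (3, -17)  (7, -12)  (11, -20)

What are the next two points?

(15, -15), (19, -23)

First entry — +4 each step: -5, -1, 3, 7, 11 → 15 → 19.
Second entry: alternating steps +5, −8, +5, −8, …; -14, -9, -17, -12, -20 → -15 → -23.
So the next two points are (15, -15) and (19, -23).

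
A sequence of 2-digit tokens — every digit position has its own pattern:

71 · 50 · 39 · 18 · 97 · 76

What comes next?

First digit: −2 each step, mod 10; 7, 5, 3, 1, 9, 7 → 5.
Second digit: −1 each step, mod 10; 1, 0, 9, 8, 7, 6 → 5.
Putting it together: 55.

55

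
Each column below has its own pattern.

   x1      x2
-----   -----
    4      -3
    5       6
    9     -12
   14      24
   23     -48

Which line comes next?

Column x1 — each term is the sum of the two before it: 4, 5, 9, 14, 23 → 37.
Column x2 — ×(-2) each step: -3, 6, -12, 24, -48 → 96.
So the next line is 37  96.

37  96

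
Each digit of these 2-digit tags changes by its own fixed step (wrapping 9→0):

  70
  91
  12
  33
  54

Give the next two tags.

For the first digit, +2 each step, mod 10: 7, 9, 1, 3, 5 → 7 → 9.
Second digit: +1 each step, mod 10, so 0, 1, 2, 3, 4 → 5 → 6.
Putting the parts together: 75 and then 96.

75 then 96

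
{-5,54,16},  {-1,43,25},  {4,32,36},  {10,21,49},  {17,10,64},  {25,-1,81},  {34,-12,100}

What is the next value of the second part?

Second part: 54, 43, 32, 21, 10, -1, -12 → -23 (−11 each step).

-23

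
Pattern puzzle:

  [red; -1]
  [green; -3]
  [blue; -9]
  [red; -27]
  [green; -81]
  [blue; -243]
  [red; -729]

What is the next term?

For the colour, repeats red → green → blue: red, green, blue, red, green, blue, red → green.
Second slot goes -1, -3, -9, -27, -81, -243, -729 → -2187 (×3 each step).
Putting it together: [green; -2187].

[green; -2187]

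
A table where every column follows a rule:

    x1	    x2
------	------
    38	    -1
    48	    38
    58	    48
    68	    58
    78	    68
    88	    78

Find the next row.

98  88

Column x1: 38, 48, 58, 68, 78, 88 → 98 (+10 each step).
Column x2 — always the previous value of the column x1: -1, 38, 48, 58, 68, 78 → 88.
So the next row is 98  88.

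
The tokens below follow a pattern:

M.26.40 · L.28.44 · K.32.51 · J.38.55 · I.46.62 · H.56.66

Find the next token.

G.68.73

Letter: M, L, K, J, I, H → G (letters move back 1 place in the alphabet).
Second component: 26, 28, 32, 38, 46, 56 → 68 (differences are 2, 4, 6, … (increasing by 2 each time)).
Third component: alternating steps +4, +7, +4, +7, …, so 40, 44, 51, 55, 62, 66 → 73.
Putting it together: G.68.73.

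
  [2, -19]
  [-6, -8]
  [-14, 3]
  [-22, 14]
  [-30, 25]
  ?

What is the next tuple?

For the first component, −8 each step: 2, -6, -14, -22, -30 → -38.
Second component: -19, -8, 3, 14, 25 → 36 (+11 each step).
Combining the parts gives [-38, 36].

[-38, 36]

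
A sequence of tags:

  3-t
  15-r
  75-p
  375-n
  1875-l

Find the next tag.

First component: ×5 each step; 3, 15, 75, 375, 1875 → 9375.
Letter: t, r, p, n, l → j (letters move back 2 places in the alphabet).
So the next tag is 9375-j.

9375-j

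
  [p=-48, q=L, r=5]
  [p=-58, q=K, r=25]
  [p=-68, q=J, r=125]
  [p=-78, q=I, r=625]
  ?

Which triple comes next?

P: −10 each step, so -48, -58, -68, -78 → -88.
Q: letters move back 1 place in the alphabet; L, K, J, I → H.
R: 5, 25, 125, 625 → 3125 (×5 each step).
Combining the parts gives [p=-88, q=H, r=3125].

[p=-88, q=H, r=3125]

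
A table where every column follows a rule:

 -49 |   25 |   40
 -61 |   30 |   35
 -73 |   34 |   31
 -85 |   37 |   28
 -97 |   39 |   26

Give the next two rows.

First component: −12 each step; -49, -61, -73, -85, -97 → -109 → -121.
Second component: differences are 5, 4, 3, … (decreasing by 1 each time); 25, 30, 34, 37, 39 → 40 → 40.
Third component: together with the second component always sums to 65; 40, 35, 31, 28, 26 → 25 → 25.
Putting the parts together: -109  40  25 and then -121  40  25.

-109  40  25; -121  40  25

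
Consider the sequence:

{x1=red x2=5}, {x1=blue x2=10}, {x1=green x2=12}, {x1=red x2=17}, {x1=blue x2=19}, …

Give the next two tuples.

{x1=green x2=24}, {x1=red x2=26}

For the x1, repeats red → blue → green: red, blue, green, red, blue → green → red.
X2: alternating steps +5, +2, +5, +2, …, so 5, 10, 12, 17, 19 → 24 → 26.
So the next two tuples are {x1=green x2=24} and {x1=red x2=26}.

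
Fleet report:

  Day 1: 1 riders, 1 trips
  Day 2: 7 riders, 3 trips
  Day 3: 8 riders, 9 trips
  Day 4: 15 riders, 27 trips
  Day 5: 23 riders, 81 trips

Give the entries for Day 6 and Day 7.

38 riders, 243 trips; 61 riders, 729 trips

Riders: 1, 7, 8, 15, 23 → 38 → 61 (each term is the sum of the two before it).
Trips goes 1, 3, 9, 27, 81 → 243 → 729 (×3 each step).
So the next two rows are 38 riders, 243 trips and 61 riders, 729 trips.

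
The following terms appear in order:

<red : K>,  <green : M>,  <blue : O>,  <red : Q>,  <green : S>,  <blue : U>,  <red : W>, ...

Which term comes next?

<green : Y>

Colour: red, green, blue, red, green, blue, red → green (repeats red → green → blue).
Letter — letters move forward 2 places in the alphabet: K, M, O, Q, S, U, W → Y.
Combining the parts gives <green : Y>.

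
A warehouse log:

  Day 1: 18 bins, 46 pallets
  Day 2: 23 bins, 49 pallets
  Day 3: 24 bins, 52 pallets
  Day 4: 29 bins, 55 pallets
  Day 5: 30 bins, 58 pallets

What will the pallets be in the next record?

61

Bins — alternating steps +5, +1, +5, +1, …: 18, 23, 24, 29, 30 → 35.
Pallets: +3 each step; 46, 49, 52, 55, 58 → 61.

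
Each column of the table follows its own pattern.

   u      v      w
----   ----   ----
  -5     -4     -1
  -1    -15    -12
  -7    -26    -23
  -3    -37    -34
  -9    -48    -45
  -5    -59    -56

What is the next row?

Column u — alternating steps +4, −6, +4, −6, …: -5, -1, -7, -3, -9, -5 → -11.
Column v goes -4, -15, -26, -37, -48, -59 → -70 (−11 each step).
Column w goes -1, -12, -23, -34, -45, -56 → -67 (always 3 more than the column v).
Putting it together: -11  -70  -67.

-11  -70  -67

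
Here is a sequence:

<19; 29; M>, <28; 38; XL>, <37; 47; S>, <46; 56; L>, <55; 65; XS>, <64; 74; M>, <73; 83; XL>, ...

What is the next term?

<82; 92; S>

First value: +9 each step, so 19, 28, 37, 46, 55, 64, 73 → 82.
Second value: always 10 more than the first value, so 29, 38, 47, 56, 65, 74, 83 → 92.
Size: repeats M → XL → S → L → XS; M, XL, S, L, XS, M, XL → S.
So the next term is <82; 92; S>.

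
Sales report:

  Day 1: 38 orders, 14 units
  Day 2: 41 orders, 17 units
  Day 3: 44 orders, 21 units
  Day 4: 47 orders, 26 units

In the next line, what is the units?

Units: 14, 17, 21, 26 → 32 (differences are 3, 4, 5, … (increasing by 1 each time)).

32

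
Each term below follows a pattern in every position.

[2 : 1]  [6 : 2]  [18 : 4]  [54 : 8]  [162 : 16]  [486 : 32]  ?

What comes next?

First component: 2, 6, 18, 54, 162, 486 → 1458 (×3 each step).
Second component: ×2 each step; 1, 2, 4, 8, 16, 32 → 64.
Combining the parts gives [1458 : 64].

[1458 : 64]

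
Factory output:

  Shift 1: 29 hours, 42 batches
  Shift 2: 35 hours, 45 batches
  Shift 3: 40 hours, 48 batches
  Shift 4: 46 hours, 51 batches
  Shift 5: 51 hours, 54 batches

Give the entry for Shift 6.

Hours goes 29, 35, 40, 46, 51 → 57 (alternating steps +6, +5, +6, +5, …).
Batches — +3 each step: 42, 45, 48, 51, 54 → 57.
So the next record is 57 hours, 57 batches.

57 hours, 57 batches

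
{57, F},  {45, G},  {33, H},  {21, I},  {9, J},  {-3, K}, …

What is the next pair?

{-15, L}

First component — −12 each step: 57, 45, 33, 21, 9, -3 → -15.
Letter: letters move forward 1 place in the alphabet, so F, G, H, I, J, K → L.
Combining the parts gives {-15, L}.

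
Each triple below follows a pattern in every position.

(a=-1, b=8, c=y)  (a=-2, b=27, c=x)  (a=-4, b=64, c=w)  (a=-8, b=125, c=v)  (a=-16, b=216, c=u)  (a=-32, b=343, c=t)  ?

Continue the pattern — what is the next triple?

(a=-64, b=512, c=s)

A goes -1, -2, -4, -8, -16, -32 → -64 (×2 each step).
B: perfect cubes: 2³, 3³, 4³, …; 8, 27, 64, 125, 216, 343 → 512.
C goes y, x, w, v, u, t → s (letters move back 1 place in the alphabet).
Putting it together: (a=-64, b=512, c=s).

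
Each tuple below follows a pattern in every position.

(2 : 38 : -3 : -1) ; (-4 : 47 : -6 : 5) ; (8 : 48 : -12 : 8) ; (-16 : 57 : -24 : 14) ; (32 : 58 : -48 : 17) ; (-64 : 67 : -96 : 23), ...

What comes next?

First component: ×(-2) each step; 2, -4, 8, -16, 32, -64 → 128.
Second component goes 38, 47, 48, 57, 58, 67 → 68 (alternating steps +9, +1, +9, +1, …).
Third component: -3, -6, -12, -24, -48, -96 → -192 (×2 each step).
Fourth component: alternating steps +6, +3, +6, +3, …, so -1, 5, 8, 14, 17, 23 → 26.
Putting it together: (128 : 68 : -192 : 26).

(128 : 68 : -192 : 26)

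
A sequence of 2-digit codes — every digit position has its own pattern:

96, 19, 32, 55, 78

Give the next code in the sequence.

91

First digit: +2 each step, mod 10; 9, 1, 3, 5, 7 → 9.
Second digit: +3 each step, mod 10; 6, 9, 2, 5, 8 → 1.
So the next code is 91.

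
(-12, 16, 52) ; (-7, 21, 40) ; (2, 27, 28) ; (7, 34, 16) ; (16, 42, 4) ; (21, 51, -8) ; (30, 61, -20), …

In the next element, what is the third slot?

-32

First slot goes -12, -7, 2, 7, 16, 21, 30 → 35 (alternating steps +5, +9, +5, +9, …).
For the second slot, differences are 5, 6, 7, … (increasing by 1 each time): 16, 21, 27, 34, 42, 51, 61 → 72.
Third slot: 52, 40, 28, 16, 4, -8, -20 → -32 (−12 each step).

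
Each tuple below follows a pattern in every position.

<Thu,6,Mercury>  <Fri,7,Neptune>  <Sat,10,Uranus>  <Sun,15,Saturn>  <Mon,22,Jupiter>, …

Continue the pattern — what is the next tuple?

Day: Thu, Fri, Sat, Sun, Mon → Tue (runs through the weekdays Mon→Sun).
Second component: 6, 7, 10, 15, 22 → 31 (differences are 1, 3, 5, … (increasing by 2 each time)).
Planet: Mercury, Neptune, Uranus, Saturn, Jupiter → Mars (runs backward through the planets Mercury→Neptune).
Combining the parts gives <Tue,31,Mars>.

<Tue,31,Mars>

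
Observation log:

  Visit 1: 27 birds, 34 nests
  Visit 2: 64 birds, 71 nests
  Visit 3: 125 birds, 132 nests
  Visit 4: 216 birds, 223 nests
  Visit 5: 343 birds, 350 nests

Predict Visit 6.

For the birds, perfect cubes: 3³, 4³, 5³, …: 27, 64, 125, 216, 343 → 512.
Nests — always 7 more than the birds: 34, 71, 132, 223, 350 → 519.
Combining the parts gives 512 birds, 519 nests.

512 birds, 519 nests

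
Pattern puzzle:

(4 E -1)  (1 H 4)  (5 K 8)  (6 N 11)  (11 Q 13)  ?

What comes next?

First slot: 4, 1, 5, 6, 11 → 17 (each term is the sum of the two before it).
For the letter, letters move forward 3 places in the alphabet: E, H, K, N, Q → T.
Third slot goes -1, 4, 8, 11, 13 → 14 (differences are 5, 4, 3, … (decreasing by 1 each time)).
So the next element is (17 T 14).

(17 T 14)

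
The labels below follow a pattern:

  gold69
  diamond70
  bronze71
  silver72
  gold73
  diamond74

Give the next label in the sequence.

bronze75

Rank: repeats gold → diamond → bronze → silver; gold, diamond, bronze, silver, gold, diamond → bronze.
Second component: +1 each step; 69, 70, 71, 72, 73, 74 → 75.
Combining the parts gives bronze75.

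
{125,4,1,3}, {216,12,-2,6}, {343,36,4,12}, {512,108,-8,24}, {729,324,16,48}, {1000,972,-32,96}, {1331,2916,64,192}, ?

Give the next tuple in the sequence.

{1728,8748,-128,384}

First value: 125, 216, 343, 512, 729, 1000, 1331 → 1728 (perfect cubes: 5³, 6³, 7³, …).
Second value: 4, 12, 36, 108, 324, 972, 2916 → 8748 (×3 each step).
Third value: 1, -2, 4, -8, 16, -32, 64 → -128 (×(-2) each step).
For the fourth value, ×2 each step: 3, 6, 12, 24, 48, 96, 192 → 384.
Combining the parts gives {1728,8748,-128,384}.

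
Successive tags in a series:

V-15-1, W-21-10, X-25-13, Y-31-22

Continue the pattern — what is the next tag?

Z-35-25

Letter: letters move forward 1 place in the alphabet, so V, W, X, Y → Z.
For the second component, alternating steps +6, +4, +6, +4, …: 15, 21, 25, 31 → 35.
Third component: 1, 10, 13, 22 → 25 (alternating steps +9, +3, +9, +3, …).
Putting it together: Z-35-25.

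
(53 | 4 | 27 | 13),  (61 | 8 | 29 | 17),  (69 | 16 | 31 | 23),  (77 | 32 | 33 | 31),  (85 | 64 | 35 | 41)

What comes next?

(93 | 128 | 37 | 53)

First coordinate goes 53, 61, 69, 77, 85 → 93 (+8 each step).
Second coordinate: ×2 each step; 4, 8, 16, 32, 64 → 128.
Third coordinate — +2 each step: 27, 29, 31, 33, 35 → 37.
For the fourth coordinate, differences are 4, 6, 8, … (increasing by 2 each time): 13, 17, 23, 31, 41 → 53.
Combining the parts gives (93 | 128 | 37 | 53).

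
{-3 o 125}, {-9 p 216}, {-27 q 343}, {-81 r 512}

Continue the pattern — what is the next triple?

First entry: -3, -9, -27, -81 → -243 (×3 each step).
Letter: letters move forward 1 place in the alphabet; o, p, q, r → s.
For the third entry, perfect cubes: 5³, 6³, 7³, …: 125, 216, 343, 512 → 729.
Putting it together: {-243 s 729}.

{-243 s 729}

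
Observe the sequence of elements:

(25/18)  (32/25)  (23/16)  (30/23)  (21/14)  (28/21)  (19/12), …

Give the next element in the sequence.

For the first component, alternating steps +7, −9, +7, −9, …: 25, 32, 23, 30, 21, 28, 19 → 26.
For the second component, always 7 less than the first component: 18, 25, 16, 23, 14, 21, 12 → 19.
Putting it together: (26/19).

(26/19)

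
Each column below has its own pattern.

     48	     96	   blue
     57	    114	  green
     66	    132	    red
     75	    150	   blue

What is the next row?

84  168  green

First component: 48, 57, 66, 75 → 84 (+9 each step).
Second component: 96, 114, 132, 150 → 168 (always 2 × the first component).
Colour: blue, green, red, blue → green (repeats blue → green → red).
Combining the parts gives 84  168  green.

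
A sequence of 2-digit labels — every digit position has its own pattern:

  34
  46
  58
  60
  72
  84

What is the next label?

First digit: +1 each step, mod 10, so 3, 4, 5, 6, 7, 8 → 9.
Second digit: 4, 6, 8, 0, 2, 4 → 6 (+2 each step, mod 10).
Putting it together: 96.

96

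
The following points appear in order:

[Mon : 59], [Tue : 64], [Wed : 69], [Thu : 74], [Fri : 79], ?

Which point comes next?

Day: runs through the weekdays Mon→Sun; Mon, Tue, Wed, Thu, Fri → Sat.
Second value goes 59, 64, 69, 74, 79 → 84 (+5 each step).
Combining the parts gives [Sat : 84].

[Sat : 84]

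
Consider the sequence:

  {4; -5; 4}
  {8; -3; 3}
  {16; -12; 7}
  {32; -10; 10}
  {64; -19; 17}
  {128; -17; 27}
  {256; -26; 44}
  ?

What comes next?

First coordinate goes 4, 8, 16, 32, 64, 128, 256 → 512 (×2 each step).
For the second coordinate, alternating steps +2, −9, +2, −9, …: -5, -3, -12, -10, -19, -17, -26 → -24.
Third coordinate goes 4, 3, 7, 10, 17, 27, 44 → 71 (each term is the sum of the two before it).
So the next element is {512; -24; 71}.

{512; -24; 71}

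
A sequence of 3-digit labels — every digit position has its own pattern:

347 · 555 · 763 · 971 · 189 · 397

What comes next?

First digit: +2 each step, mod 10; 3, 5, 7, 9, 1, 3 → 5.
Second digit: +1 each step, mod 10, so 4, 5, 6, 7, 8, 9 → 0.
For the third digit, −2 each step, mod 10: 7, 5, 3, 1, 9, 7 → 5.
Putting it together: 505.

505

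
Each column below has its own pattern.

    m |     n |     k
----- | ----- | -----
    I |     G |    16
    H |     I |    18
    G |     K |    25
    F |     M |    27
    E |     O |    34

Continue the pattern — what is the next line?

Column m: I, H, G, F, E → D (letters move back 1 place in the alphabet).
For the column n, letters move forward 2 places in the alphabet: G, I, K, M, O → Q.
Column k goes 16, 18, 25, 27, 34 → 36 (alternating steps +2, +7, +2, +7, …).
Putting it together: D  Q  36.

D  Q  36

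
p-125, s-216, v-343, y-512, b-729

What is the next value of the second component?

Letter — letters move forward 3 places in the alphabet, wrapping Z→A: p, s, v, y, b → e.
Second component: perfect cubes: 5³, 6³, 7³, …, so 125, 216, 343, 512, 729 → 1000.

1000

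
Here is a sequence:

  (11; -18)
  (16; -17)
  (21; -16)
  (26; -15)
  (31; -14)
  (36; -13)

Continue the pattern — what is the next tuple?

(41; -12)

First entry: +5 each step; 11, 16, 21, 26, 31, 36 → 41.
Second entry goes -18, -17, -16, -15, -14, -13 → -12 (+1 each step).
Combining the parts gives (41; -12).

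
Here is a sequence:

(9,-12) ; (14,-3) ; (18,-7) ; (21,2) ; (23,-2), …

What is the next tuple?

(24,7)

First part: differences are 5, 4, 3, … (decreasing by 1 each time), so 9, 14, 18, 21, 23 → 24.
Second part: -12, -3, -7, 2, -2 → 7 (alternating steps +9, −4, +9, −4, …).
So the next tuple is (24,7).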